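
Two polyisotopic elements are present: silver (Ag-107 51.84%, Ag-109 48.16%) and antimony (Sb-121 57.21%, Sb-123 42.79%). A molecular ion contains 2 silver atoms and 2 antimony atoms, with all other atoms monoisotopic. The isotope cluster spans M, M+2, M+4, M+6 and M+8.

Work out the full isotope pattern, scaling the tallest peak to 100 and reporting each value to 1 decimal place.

23.8 : 79.8 : 100.0 : 55.5 : 11.5

Silver pattern (n=2): 0.26873856 : 0.49932288 : 0.23193856
Antimony pattern (n=2): 0.32729841 : 0.48960318 : 0.18309841
Convolve the two distributions (both contribute in 2-u steps):
  M: 0.26873856×0.32729841 = 0.087958
  M+2: 0.26873856×0.48960318 + 0.49932288×0.32729841 = 0.295003
  M+4: 0.26873856×0.18309841 + 0.49932288×0.48960318 + 0.23193856×0.32729841 = 0.369589
  M+6: 0.49932288×0.18309841 + 0.23193856×0.48960318 = 0.204983
  M+8: 0.23193856×0.18309841 = 0.042468
Scale to base peak (0.369589) = 100: 23.8 : 79.8 : 100.0 : 55.5 : 11.5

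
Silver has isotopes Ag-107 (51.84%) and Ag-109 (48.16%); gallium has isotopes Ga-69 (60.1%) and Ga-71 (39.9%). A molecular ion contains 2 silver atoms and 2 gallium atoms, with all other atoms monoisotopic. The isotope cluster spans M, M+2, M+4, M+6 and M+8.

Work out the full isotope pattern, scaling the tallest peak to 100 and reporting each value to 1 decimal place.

Silver pattern (n=2): 0.26873856 : 0.49932288 : 0.23193856
Gallium pattern (n=2): 0.361201 : 0.479598 : 0.159201
Convolve the two distributions (both contribute in 2-u steps):
  M: 0.26873856×0.361201 = 0.097069
  M+2: 0.26873856×0.479598 + 0.49932288×0.361201 = 0.309242
  M+4: 0.26873856×0.159201 + 0.49932288×0.479598 + 0.23193856×0.361201 = 0.366034
  M+6: 0.49932288×0.159201 + 0.23193856×0.479598 = 0.190730
  M+8: 0.23193856×0.159201 = 0.036925
Scale to base peak (0.366034) = 100: 26.5 : 84.5 : 100.0 : 52.1 : 10.1

26.5 : 84.5 : 100.0 : 52.1 : 10.1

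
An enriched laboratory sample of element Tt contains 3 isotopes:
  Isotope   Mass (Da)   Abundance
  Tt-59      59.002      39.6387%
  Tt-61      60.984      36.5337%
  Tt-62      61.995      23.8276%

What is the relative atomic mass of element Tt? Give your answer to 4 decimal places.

60.4393 Da

Average mass = Σ (abundance × isotope mass) = 0.396387 × 59.002 + 0.365337 × 60.984 + 0.238276 × 61.995
= 23.38763 + 22.27971 + 14.77192 = 60.43926 Da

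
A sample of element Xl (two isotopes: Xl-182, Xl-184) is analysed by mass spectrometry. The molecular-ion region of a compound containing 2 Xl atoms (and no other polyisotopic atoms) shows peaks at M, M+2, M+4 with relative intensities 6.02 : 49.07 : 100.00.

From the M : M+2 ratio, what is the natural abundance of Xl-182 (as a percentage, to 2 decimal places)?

19.70%

Write p for the Xl-182 fraction. I(M+2)/I(M) = [C(2,1)·p^1·(1−p)] / p^2 = 2·(1−p)/p = 49.07/6.02 = 8.1512
(1−p)/p = 8.1512/2 = 4.0756  ⇒  p = 1/(1 + 4.0756) = 0.1970
Xl-182: 19.70%, Xl-184: 80.30%.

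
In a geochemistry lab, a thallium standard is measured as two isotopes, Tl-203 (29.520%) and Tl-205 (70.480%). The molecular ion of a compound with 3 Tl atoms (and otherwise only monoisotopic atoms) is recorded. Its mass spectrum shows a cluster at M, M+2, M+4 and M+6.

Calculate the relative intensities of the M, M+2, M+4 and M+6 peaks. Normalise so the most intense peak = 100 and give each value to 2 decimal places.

5.85 : 41.88 : 100.00 : 79.58

Expanding (0.29520 + 0.70480)^3:
P(M) = 0.29520^3 = 0.025725
P(M+2) = 3 × 0.29520^2 × 0.70480^1 = 0.184255
P(M+4) = 3 × 0.29520^1 × 0.70480^2 = 0.439916
P(M+6) = 0.70480^3 = 0.350104
The M+4 peak is largest (0.439916); scaling to 100 gives 5.85 : 41.88 : 100.00 : 79.58.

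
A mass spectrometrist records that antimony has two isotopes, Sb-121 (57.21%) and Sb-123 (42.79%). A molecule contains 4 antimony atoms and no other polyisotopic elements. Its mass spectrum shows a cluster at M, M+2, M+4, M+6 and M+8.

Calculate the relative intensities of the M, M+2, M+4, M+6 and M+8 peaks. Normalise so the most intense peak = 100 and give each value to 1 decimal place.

Each Sb atom is independently Sb-121 (p = 0.5721) or Sb-123 (q = 0.4279); the cluster is the binomial expansion (p + q)^4.
P(M) = 0.5721^4 = 0.107124
P(M+2) = 4 × 0.5721^3 × 0.4279^1 = 0.320493
P(M+4) = 6 × 0.5721^2 × 0.4279^2 = 0.359567
P(M+6) = 4 × 0.5721^1 × 0.4279^3 = 0.179291
P(M+8) = 0.4279^4 = 0.033525
The M+4 peak is largest (0.359567); scaling to 100 gives 29.8 : 89.1 : 100.0 : 49.9 : 9.3.

29.8 : 89.1 : 100.0 : 49.9 : 9.3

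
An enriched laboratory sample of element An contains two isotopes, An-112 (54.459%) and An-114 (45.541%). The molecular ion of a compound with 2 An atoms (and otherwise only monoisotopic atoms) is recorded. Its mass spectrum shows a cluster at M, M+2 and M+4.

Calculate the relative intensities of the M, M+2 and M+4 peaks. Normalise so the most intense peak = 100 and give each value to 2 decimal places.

The 2 An atoms are independent, so intensities follow the terms of (0.54459 + 0.45541)^2.
P(M) = 0.54459^2 = 0.296578
P(M+2) = 2 × 0.54459^1 × 0.45541^1 = 0.496023
P(M+4) = 0.45541^2 = 0.207398
The M+2 peak is largest (0.496023); scaling to 100 gives 59.79 : 100.00 : 41.81.

59.79 : 100.00 : 41.81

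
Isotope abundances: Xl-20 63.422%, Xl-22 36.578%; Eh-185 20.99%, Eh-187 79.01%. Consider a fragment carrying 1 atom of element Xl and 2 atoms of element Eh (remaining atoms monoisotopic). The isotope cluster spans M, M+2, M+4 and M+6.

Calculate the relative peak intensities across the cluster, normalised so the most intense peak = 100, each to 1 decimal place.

Element Xl pattern (n=1): 0.63422 : 0.36578
Element Eh pattern (n=2): 0.04405801 : 0.33168398 : 0.62425801
Convolve the two distributions (both contribute in 2-u steps):
  M: 0.63422×0.04405801 = 0.027942
  M+2: 0.63422×0.33168398 + 0.36578×0.04405801 = 0.226476
  M+4: 0.63422×0.62425801 + 0.36578×0.33168398 = 0.517240
  M+6: 0.36578×0.62425801 = 0.228341
Scale to base peak (0.517240) = 100: 5.4 : 43.8 : 100.0 : 44.1

5.4 : 43.8 : 100.0 : 44.1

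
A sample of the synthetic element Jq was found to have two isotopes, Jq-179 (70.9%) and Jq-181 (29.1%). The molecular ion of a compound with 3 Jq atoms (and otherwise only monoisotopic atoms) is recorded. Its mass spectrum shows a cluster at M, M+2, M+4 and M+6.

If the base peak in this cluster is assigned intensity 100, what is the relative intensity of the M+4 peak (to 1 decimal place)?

41.0

Term probabilities: M 0.3564, M+2 0.4388, M+4 0.1801, M+6 0.0246. Base peak = M+2.
P(M+2) = C(3,1) × 0.709^2 × 0.291^1 = 3 × 0.502681 × 0.2910 = 0.438841 (base)
P(M+4) = C(3,2) × 0.709^1 × 0.291^2 = 3 × 0.7090 × 0.084681 = 0.180116
Relative intensity = 0.180116 / 0.438841 × 100 = 41.0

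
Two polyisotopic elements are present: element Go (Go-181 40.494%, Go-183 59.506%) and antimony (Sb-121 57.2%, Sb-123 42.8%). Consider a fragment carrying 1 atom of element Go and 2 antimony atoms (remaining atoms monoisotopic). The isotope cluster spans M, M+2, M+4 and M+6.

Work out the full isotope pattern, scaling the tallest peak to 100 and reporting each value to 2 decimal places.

33.72 : 100.00 : 93.02 : 27.74

Element Go pattern (n=1): 0.40494 : 0.59506
Antimony pattern (n=2): 0.327184 : 0.489632 : 0.183184
Convolve the two distributions (both contribute in 2-u steps):
  M: 0.40494×0.327184 = 0.132490
  M+2: 0.40494×0.489632 + 0.59506×0.327184 = 0.392966
  M+4: 0.40494×0.183184 + 0.59506×0.489632 = 0.365539
  M+6: 0.59506×0.183184 = 0.109005
Scale to base peak (0.392966) = 100: 33.72 : 100.00 : 93.02 : 27.74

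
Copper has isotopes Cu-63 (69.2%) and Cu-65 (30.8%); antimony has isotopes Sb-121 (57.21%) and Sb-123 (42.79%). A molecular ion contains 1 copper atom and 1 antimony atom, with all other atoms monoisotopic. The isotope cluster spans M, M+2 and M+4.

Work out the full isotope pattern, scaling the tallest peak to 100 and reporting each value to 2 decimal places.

Copper pattern (n=1): 0.6920 : 0.3080
Antimony pattern (n=1): 0.5721 : 0.4279
Convolve the two distributions (both contribute in 2-u steps):
  M: 0.6920×0.5721 = 0.395893
  M+2: 0.6920×0.4279 + 0.3080×0.5721 = 0.472314
  M+4: 0.3080×0.4279 = 0.131793
Scale to base peak (0.472314) = 100: 83.82 : 100.00 : 27.90

83.82 : 100.00 : 27.90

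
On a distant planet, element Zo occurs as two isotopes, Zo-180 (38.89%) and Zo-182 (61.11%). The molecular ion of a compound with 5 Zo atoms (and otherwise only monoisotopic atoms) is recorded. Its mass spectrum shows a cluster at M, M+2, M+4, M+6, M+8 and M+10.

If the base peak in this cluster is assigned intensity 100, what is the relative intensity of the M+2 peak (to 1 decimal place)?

Binomial terms of (0.3889 + 0.6111)^5: M 0.0089, M+2 0.0699, M+4 0.2197, M+6 0.3452, M+8 0.2712, M+10 0.0852 → M+6 is the base peak.
P(M+6) = C(5,3) × 0.3889^2 × 0.6111^3 = 10 × 0.15124321 × 0.22821115 = 0.345154 (base)
P(M+2) = C(5,1) × 0.3889^4 × 0.6111^1 = 5 × 0.02287451 × 0.6111 = 0.069893
Relative intensity = 0.069893 / 0.345154 × 100 = 20.2

20.2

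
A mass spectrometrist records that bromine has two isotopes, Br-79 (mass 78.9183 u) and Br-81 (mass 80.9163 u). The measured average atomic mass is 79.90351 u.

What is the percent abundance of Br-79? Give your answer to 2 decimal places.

50.69%

Let x be the fractional abundance of Br-79; then Br-81 has abundance 1 − x.
78.9183·x + 80.9163·(1 − x) = 79.90351
(78.9183 − 80.9163)·x = 79.90351 − 80.9163
x = -1.01279 / -1.9980 = 0.50690 → 50.69% Br-79, 49.31% Br-81.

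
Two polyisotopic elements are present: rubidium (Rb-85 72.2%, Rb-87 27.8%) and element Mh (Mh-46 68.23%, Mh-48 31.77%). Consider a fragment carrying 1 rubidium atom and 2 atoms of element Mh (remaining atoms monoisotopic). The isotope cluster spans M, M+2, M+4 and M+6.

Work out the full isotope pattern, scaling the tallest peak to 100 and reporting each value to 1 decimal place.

Rubidium pattern (n=1): 0.7220 : 0.2780
Element Mh pattern (n=2): 0.46553329 : 0.43353342 : 0.10093329
Convolve the two distributions (both contribute in 2-u steps):
  M: 0.7220×0.46553329 = 0.336115
  M+2: 0.7220×0.43353342 + 0.2780×0.46553329 = 0.442429
  M+4: 0.7220×0.10093329 + 0.2780×0.43353342 = 0.193396
  M+6: 0.2780×0.10093329 = 0.028059
Scale to base peak (0.442429) = 100: 76.0 : 100.0 : 43.7 : 6.3

76.0 : 100.0 : 43.7 : 6.3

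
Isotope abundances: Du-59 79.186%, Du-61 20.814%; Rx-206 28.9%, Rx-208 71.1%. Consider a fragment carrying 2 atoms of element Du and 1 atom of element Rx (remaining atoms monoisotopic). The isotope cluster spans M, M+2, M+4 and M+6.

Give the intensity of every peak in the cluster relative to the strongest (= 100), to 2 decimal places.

Element Du pattern (n=2): 0.62704226 : 0.32963548 : 0.04332226
Element Rx pattern (n=1): 0.2890 : 0.7110
Convolve the two distributions (both contribute in 2-u steps):
  M: 0.62704226×0.2890 = 0.181215
  M+2: 0.62704226×0.7110 + 0.32963548×0.2890 = 0.541092
  M+4: 0.32963548×0.7110 + 0.04332226×0.2890 = 0.246891
  M+6: 0.04332226×0.7110 = 0.030802
Scale to base peak (0.541092) = 100: 33.49 : 100.00 : 45.63 : 5.69

33.49 : 100.00 : 45.63 : 5.69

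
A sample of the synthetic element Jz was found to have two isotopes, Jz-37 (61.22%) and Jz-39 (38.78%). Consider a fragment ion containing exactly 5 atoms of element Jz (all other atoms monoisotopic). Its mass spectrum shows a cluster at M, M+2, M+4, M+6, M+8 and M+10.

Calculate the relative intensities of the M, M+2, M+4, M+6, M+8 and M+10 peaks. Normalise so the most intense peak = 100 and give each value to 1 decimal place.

Each Jz atom is independently Jz-37 (p = 0.6122) or Jz-39 (q = 0.3878); the cluster is the binomial expansion (p + q)^5.
P(M) = 0.6122^5 = 0.085994
P(M+2) = 5 × 0.6122^4 × 0.3878^1 = 0.272365
P(M+4) = 10 × 0.6122^3 × 0.3878^2 = 0.345061
P(M+6) = 10 × 0.6122^2 × 0.3878^3 = 0.218580
P(M+8) = 5 × 0.6122^1 × 0.3878^4 = 0.069230
P(M+10) = 0.3878^5 = 0.008771
The M+4 peak is largest (0.345061); scaling to 100 gives 24.9 : 78.9 : 100.0 : 63.3 : 20.1 : 2.5.

24.9 : 78.9 : 100.0 : 63.3 : 20.1 : 2.5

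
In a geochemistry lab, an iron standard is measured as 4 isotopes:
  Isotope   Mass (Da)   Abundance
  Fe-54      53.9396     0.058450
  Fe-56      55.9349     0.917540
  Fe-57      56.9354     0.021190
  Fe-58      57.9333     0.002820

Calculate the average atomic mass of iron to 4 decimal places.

The abundance-weighted mean is 0.058450 × 53.9396 + 0.917540 × 55.9349 + 0.021190 × 56.9354 + 0.002820 × 57.9333
= 3.15277 + 51.32251 + 1.20646 + 0.16337 = 55.84511 Da

55.8451 Da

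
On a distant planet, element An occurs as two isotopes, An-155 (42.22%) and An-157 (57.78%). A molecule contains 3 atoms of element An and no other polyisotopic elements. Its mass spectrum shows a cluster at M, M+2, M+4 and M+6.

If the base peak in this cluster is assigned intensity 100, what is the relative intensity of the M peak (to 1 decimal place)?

Term probabilities: M 0.0753, M+2 0.3090, M+4 0.4229, M+6 0.1929. Base peak = M+4.
P(M+4) = C(3,2) × 0.4222^1 × 0.5778^2 = 3 × 0.4222 × 0.33385284 = 0.422858 (base)
P(M) = C(3,0) × 0.4222^3 × 0.5778^0 = 1 × 0.07525835 × 1.0000 = 0.075258
Relative intensity = 0.075258 / 0.422858 × 100 = 17.8

17.8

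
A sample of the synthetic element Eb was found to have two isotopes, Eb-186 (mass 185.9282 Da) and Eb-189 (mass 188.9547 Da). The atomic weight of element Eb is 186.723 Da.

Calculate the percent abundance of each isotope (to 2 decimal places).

With x = fraction of Eb-186 (so Eb-189 is 1 − x):
185.9282·x + 188.9547·(1 − x) = 186.723
(185.9282 − 188.9547)·x = 186.723 − 188.9547
x = -2.2317 / -3.0265 = 0.73739 → 73.74% Eb-186, 26.26% Eb-189.

Eb-186: 73.74%, Eb-189: 26.26%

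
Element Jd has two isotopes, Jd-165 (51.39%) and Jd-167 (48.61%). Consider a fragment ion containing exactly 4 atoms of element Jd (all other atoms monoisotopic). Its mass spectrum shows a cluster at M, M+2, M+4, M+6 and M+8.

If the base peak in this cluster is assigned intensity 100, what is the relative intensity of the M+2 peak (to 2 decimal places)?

(0.5139 + 0.4861)^4 gives M 0.0697, M+2 0.2639, M+4 0.3744, M+6 0.2361, M+8 0.0558; the largest is M+4.
P(M+4) = C(4,2) × 0.5139^2 × 0.4861^2 = 6 × 0.26409321 × 0.23629321 = 0.374421 (base)
P(M+2) = C(4,1) × 0.5139^3 × 0.4861^1 = 4 × 0.1357175 × 0.4861 = 0.263889
Relative intensity = 0.263889 / 0.374421 × 100 = 70.48

70.48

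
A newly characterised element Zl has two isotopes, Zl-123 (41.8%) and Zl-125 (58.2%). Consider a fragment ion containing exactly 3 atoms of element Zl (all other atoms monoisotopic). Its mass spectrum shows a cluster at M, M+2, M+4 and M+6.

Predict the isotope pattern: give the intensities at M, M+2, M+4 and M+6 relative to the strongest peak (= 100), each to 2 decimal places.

17.19 : 71.82 : 100.00 : 46.41

The 3 Zl atoms are independent, so intensities follow the terms of (0.418 + 0.582)^3.
P(M) = 0.418^3 = 0.073035
P(M+2) = 3 × 0.418^2 × 0.582^1 = 0.305068
P(M+4) = 3 × 0.418^1 × 0.582^2 = 0.424760
P(M+6) = 0.582^3 = 0.197137
The M+4 peak is largest (0.424760); scaling to 100 gives 17.19 : 71.82 : 100.00 : 46.41.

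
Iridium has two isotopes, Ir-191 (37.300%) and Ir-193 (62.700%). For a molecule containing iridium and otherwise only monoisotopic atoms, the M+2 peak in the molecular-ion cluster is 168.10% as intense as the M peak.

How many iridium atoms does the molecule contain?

1

With n Ir atoms, P(M+2)/P(M) = C(n,1)·p^(n−1)q / p^n = n·q/p = n · 0.62700/0.37300.
n = 1.6810 × 0.37300/0.62700 = 1.00 ≈ 1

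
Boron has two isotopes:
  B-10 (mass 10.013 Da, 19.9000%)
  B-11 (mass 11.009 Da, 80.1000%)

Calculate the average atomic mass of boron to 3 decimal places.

Ar = Σ fᵢ·mᵢ = 0.199000 × 10.013 + 0.801000 × 11.009
= 1.9926 + 8.8182 = 10.8108 Da

10.811 Da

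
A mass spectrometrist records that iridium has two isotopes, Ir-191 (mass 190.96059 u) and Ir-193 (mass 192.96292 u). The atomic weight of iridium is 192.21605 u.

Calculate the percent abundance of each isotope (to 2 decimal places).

Ir-191: 37.30%, Ir-193: 62.70%

With x = fraction of Ir-191 (so Ir-193 is 1 − x):
190.96059·x + 192.96292·(1 − x) = 192.21605
(190.96059 − 192.96292)·x = 192.21605 − 192.96292
x = -0.74687 / -2.00233 = 0.37300 → 37.30% Ir-191, 62.70% Ir-193.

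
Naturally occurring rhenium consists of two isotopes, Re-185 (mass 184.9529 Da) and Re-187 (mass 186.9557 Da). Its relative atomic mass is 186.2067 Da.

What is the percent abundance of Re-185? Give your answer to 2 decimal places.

37.40%

Let x be the fractional abundance of Re-185; then Re-187 has abundance 1 − x.
184.9529·x + 186.9557·(1 − x) = 186.2067
(184.9529 − 186.9557)·x = 186.2067 − 186.9557
x = -0.7490 / -2.0028 = 0.37398 → 37.40% Re-185, 62.60% Re-187.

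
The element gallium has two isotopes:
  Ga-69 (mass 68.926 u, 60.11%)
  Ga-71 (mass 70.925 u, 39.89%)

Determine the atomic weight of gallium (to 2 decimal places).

Ar = Σ fᵢ·mᵢ = 0.6011 × 68.926 + 0.3989 × 70.925
= 41.4314 + 28.2920 = 69.7234 u

69.72 u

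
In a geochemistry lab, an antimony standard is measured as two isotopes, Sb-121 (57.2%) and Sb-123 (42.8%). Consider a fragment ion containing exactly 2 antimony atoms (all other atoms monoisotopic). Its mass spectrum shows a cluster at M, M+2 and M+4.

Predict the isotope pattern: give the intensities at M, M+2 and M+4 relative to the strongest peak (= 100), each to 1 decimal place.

66.8 : 100.0 : 37.4

Each Sb atom is independently Sb-121 (p = 0.572) or Sb-123 (q = 0.428); the cluster is the binomial expansion (p + q)^2.
P(M) = 0.572^2 = 0.327184
P(M+2) = 2 × 0.572^1 × 0.428^1 = 0.489632
P(M+4) = 0.428^2 = 0.183184
The M+2 peak is largest (0.489632); scaling to 100 gives 66.8 : 100.0 : 37.4.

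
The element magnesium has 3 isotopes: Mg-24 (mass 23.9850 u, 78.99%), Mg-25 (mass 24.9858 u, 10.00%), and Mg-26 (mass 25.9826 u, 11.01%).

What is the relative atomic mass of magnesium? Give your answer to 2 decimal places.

Ar = Σ fᵢ·mᵢ = 0.7899 × 23.9850 + 0.1000 × 24.9858 + 0.1101 × 25.9826
= 18.94575 + 2.49858 + 2.86068 = 24.30501 u

24.31 u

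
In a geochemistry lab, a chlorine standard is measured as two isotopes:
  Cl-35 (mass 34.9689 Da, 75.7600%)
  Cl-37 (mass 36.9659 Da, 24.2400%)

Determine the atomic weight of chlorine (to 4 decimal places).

Ar = Σ fᵢ·mᵢ = 0.757600 × 34.9689 + 0.242400 × 36.9659
= 26.49244 + 8.96053 = 35.45297 Da

35.4530 Da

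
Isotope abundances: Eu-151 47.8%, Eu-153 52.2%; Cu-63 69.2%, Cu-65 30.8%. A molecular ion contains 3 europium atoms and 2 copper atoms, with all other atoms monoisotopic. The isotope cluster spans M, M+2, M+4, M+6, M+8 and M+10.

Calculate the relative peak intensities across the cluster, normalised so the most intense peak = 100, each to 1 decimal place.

Europium pattern (n=3): 0.10921535 : 0.35780594 : 0.39074206 : 0.14223665
Copper pattern (n=2): 0.478864 : 0.426272 : 0.094864
Convolve the two distributions (both contribute in 2-u steps):
  M: 0.10921535×0.478864 = 0.052299
  M+2: 0.10921535×0.426272 + 0.35780594×0.478864 = 0.217896
  M+4: 0.10921535×0.094864 + 0.35780594×0.426272 + 0.39074206×0.478864 = 0.349996
  M+6: 0.35780594×0.094864 + 0.39074206×0.426272 + 0.14223665×0.478864 = 0.268617
  M+8: 0.39074206×0.094864 + 0.14223665×0.426272 = 0.097699
  M+10: 0.14223665×0.094864 = 0.013493
Scale to base peak (0.349996) = 100: 14.9 : 62.3 : 100.0 : 76.7 : 27.9 : 3.9

14.9 : 62.3 : 100.0 : 76.7 : 27.9 : 3.9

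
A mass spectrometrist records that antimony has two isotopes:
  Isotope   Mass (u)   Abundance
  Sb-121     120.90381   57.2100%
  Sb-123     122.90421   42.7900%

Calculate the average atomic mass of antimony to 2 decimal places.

Ar = Σ fᵢ·mᵢ = 0.572100 × 120.90381 + 0.427900 × 122.90421
= 69.169070 + 52.590711 = 121.759781 u

121.76 u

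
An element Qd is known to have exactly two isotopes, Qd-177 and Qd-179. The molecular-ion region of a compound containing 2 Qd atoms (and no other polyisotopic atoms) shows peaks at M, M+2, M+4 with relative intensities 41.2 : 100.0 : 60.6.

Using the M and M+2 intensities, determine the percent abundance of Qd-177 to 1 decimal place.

If p is the fraction of Qd that is Qd-177, then I(M+2)/I(M) = [C(2,1)·p^1·(1−p)] / p^2 = 2·(1−p)/p = 100.0/41.2 = 2.4272
(1−p)/p = 2.4272/2 = 1.2136  ⇒  p = 1/(1 + 1.2136) = 0.4518
Qd-177: 45.2%, Qd-179: 54.8%.

45.2%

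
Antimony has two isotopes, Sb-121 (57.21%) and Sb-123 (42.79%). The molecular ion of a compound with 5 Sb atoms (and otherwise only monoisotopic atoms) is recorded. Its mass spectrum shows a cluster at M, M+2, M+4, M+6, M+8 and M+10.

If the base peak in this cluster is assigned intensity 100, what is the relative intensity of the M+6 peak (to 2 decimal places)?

(0.5721 + 0.4279)^5 gives M 0.0613, M+2 0.2292, M+4 0.3428, M+6 0.2564, M+8 0.0959, M+10 0.0143; the largest is M+4.
P(M+4) = C(5,2) × 0.5721^3 × 0.4279^2 = 10 × 0.18724742 × 0.18309841 = 0.342847 (base)
P(M+6) = C(5,3) × 0.5721^2 × 0.4279^3 = 10 × 0.32729841 × 0.07834781 = 0.256431
Relative intensity = 0.256431 / 0.342847 × 100 = 74.79

74.79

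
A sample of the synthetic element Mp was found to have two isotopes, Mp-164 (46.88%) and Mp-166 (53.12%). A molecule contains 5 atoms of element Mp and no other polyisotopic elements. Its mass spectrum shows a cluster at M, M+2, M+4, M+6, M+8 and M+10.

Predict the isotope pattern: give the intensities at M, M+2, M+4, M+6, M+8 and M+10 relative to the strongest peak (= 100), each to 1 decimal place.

Expanding (0.4688 + 0.5312)^5:
P(M) = 0.4688^5 = 0.022643
P(M+2) = 5 × 0.4688^4 × 0.5312^1 = 0.128286
P(M+4) = 10 × 0.4688^3 × 0.5312^2 = 0.290723
P(M+6) = 10 × 0.4688^2 × 0.5312^3 = 0.329420
P(M+8) = 5 × 0.4688^1 × 0.5312^4 = 0.186634
P(M+10) = 0.5312^5 = 0.042295
The M+6 peak is largest (0.329420); scaling to 100 gives 6.9 : 38.9 : 88.3 : 100.0 : 56.7 : 12.8.

6.9 : 38.9 : 88.3 : 100.0 : 56.7 : 12.8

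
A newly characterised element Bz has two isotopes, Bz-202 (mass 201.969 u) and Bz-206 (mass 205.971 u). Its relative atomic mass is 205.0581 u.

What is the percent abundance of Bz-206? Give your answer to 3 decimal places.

77.189%

Writing the weighted mean with unknown fraction x of Bz-202:
201.969·x + 205.971·(1 − x) = 205.0581
(201.969 − 205.971)·x = 205.0581 − 205.971
x = -0.9129 / -4.002 = 0.22811 → 22.811% Bz-202, 77.189% Bz-206.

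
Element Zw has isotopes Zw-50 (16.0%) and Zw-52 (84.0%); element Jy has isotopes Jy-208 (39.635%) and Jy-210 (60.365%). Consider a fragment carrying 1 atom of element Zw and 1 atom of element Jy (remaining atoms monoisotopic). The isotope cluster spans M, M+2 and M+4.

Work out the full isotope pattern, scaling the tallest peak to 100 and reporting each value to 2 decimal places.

12.51 : 84.71 : 100.00

Element Zw pattern (n=1): 0.1600 : 0.8400
Element Jy pattern (n=1): 0.39635 : 0.60365
Convolve the two distributions (both contribute in 2-u steps):
  M: 0.1600×0.39635 = 0.063416
  M+2: 0.1600×0.60365 + 0.8400×0.39635 = 0.429518
  M+4: 0.8400×0.60365 = 0.507066
Scale to base peak (0.507066) = 100: 12.51 : 84.71 : 100.00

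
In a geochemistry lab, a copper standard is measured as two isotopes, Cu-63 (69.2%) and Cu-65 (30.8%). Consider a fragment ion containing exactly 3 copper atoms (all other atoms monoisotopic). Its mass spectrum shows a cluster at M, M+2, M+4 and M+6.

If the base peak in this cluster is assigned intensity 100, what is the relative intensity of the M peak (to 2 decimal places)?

(0.692 + 0.308)^3 gives M 0.3314, M+2 0.4425, M+4 0.1969, M+6 0.0292; the largest is M+2.
P(M+2) = C(3,1) × 0.692^2 × 0.308^1 = 3 × 0.478864 × 0.3080 = 0.442470 (base)
P(M) = C(3,0) × 0.692^3 × 0.308^0 = 1 × 0.33137389 × 1.0000 = 0.331374
Relative intensity = 0.331374 / 0.442470 × 100 = 74.89

74.89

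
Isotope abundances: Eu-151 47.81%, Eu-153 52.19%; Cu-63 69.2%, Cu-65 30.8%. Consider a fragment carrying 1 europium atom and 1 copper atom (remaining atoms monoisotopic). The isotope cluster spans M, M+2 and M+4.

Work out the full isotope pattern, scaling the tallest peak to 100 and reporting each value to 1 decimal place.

Europium pattern (n=1): 0.4781 : 0.5219
Copper pattern (n=1): 0.6920 : 0.3080
Convolve the two distributions (both contribute in 2-u steps):
  M: 0.4781×0.6920 = 0.330845
  M+2: 0.4781×0.3080 + 0.5219×0.6920 = 0.508410
  M+4: 0.5219×0.3080 = 0.160745
Scale to base peak (0.508410) = 100: 65.1 : 100.0 : 31.6

65.1 : 100.0 : 31.6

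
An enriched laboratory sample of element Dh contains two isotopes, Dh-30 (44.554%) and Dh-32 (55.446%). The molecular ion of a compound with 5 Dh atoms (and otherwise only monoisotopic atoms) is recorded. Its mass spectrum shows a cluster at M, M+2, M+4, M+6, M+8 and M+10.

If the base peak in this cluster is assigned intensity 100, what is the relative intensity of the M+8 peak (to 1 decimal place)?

(0.44554 + 0.55446)^5 gives M 0.0176, M+2 0.1092, M+4 0.2719, M+6 0.3384, M+8 0.2105, M+10 0.0524; the largest is M+6.
P(M+6) = C(5,3) × 0.44554^2 × 0.55446^3 = 10 × 0.19850589 × 0.17045536 = 0.338364 (base)
P(M+8) = C(5,4) × 0.44554^1 × 0.55446^4 = 5 × 0.44554 × 0.09451068 = 0.210541
Relative intensity = 0.210541 / 0.338364 × 100 = 62.2

62.2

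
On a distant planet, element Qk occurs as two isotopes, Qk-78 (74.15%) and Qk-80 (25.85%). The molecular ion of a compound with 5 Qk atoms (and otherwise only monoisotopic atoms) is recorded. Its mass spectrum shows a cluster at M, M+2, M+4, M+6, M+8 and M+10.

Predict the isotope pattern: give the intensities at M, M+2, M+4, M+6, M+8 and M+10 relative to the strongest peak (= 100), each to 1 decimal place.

57.4 : 100.0 : 69.7 : 24.3 : 4.2 : 0.3

The 5 Qk atoms are independent, so intensities follow the terms of (0.7415 + 0.2585)^5.
P(M) = 0.7415^5 = 0.224159
P(M+2) = 5 × 0.7415^4 × 0.2585^1 = 0.390729
P(M+4) = 10 × 0.7415^3 × 0.2585^2 = 0.272430
P(M+6) = 10 × 0.7415^2 × 0.2585^3 = 0.094974
P(M+8) = 5 × 0.7415^1 × 0.2585^4 = 0.016555
P(M+10) = 0.2585^5 = 0.001154
The M+2 peak is largest (0.390729); scaling to 100 gives 57.4 : 100.0 : 69.7 : 24.3 : 4.2 : 0.3.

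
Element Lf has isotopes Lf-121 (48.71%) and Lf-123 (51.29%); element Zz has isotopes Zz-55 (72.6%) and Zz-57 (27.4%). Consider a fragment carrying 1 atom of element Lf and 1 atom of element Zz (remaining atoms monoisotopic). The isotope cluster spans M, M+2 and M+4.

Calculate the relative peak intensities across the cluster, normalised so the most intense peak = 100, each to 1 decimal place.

Element Lf pattern (n=1): 0.4871 : 0.5129
Element Zz pattern (n=1): 0.7260 : 0.2740
Convolve the two distributions (both contribute in 2-u steps):
  M: 0.4871×0.7260 = 0.353635
  M+2: 0.4871×0.2740 + 0.5129×0.7260 = 0.505831
  M+4: 0.5129×0.2740 = 0.140535
Scale to base peak (0.505831) = 100: 69.9 : 100.0 : 27.8

69.9 : 100.0 : 27.8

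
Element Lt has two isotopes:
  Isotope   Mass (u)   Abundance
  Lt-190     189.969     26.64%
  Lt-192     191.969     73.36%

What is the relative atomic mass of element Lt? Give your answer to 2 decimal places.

191.44 u

Ar = Σ fᵢ·mᵢ = 0.2664 × 189.969 + 0.7336 × 191.969
= 50.6077 + 140.8285 = 191.4362 u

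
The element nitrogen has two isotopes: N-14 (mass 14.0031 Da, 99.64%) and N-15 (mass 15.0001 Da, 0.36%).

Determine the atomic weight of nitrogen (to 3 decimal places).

Ar = Σ fᵢ·mᵢ = 0.9964 × 14.0031 + 0.0036 × 15.0001
= 13.95269 + 0.05400 = 14.00669 Da

14.007 Da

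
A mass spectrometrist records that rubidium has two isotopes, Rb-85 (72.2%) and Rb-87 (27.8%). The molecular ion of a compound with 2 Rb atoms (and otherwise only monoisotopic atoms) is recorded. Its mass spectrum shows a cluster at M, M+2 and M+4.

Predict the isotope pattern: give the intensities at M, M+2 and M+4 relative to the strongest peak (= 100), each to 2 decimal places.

100.00 : 77.01 : 14.83

The 2 Rb atoms are independent, so intensities follow the terms of (0.722 + 0.278)^2.
P(M) = 0.722^2 = 0.521284
P(M+2) = 2 × 0.722^1 × 0.278^1 = 0.401432
P(M+4) = 0.278^2 = 0.077284
The M peak is largest (0.521284); scaling to 100 gives 100.00 : 77.01 : 14.83.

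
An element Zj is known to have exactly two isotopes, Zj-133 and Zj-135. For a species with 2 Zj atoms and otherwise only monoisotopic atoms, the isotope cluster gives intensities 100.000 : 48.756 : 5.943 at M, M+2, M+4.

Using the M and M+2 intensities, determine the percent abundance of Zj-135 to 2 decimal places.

If p is the fraction of Zj that is Zj-133, then I(M+2)/I(M) = [C(2,1)·p^1·(1−p)] / p^2 = 2·(1−p)/p = 48.756/100.000 = 0.4876
(1−p)/p = 0.4876/2 = 0.2438  ⇒  p = 1/(1 + 0.2438) = 0.8040
Zj-133: 80.40%, Zj-135: 19.60%.

19.60%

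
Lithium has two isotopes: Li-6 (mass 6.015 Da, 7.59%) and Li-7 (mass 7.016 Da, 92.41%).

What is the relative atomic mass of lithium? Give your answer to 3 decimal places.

Average mass = Σ (abundance × isotope mass) = 0.0759 × 6.015 + 0.9241 × 7.016
= 0.4565 + 6.4835 = 6.9400 Da

6.940 Da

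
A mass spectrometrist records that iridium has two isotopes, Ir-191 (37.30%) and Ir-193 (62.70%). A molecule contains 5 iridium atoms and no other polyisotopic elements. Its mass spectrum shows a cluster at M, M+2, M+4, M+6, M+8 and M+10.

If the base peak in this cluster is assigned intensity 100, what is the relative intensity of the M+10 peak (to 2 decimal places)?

(0.3730 + 0.6270)^5 gives M 0.0072, M+2 0.0607, M+4 0.2040, M+6 0.3429, M+8 0.2882, M+10 0.0969; the largest is M+6.
P(M+6) = C(5,3) × 0.3730^2 × 0.6270^3 = 10 × 0.139129 × 0.24649188 = 0.342942 (base)
P(M+10) = C(5,5) × 0.3730^0 × 0.6270^5 = 1 × 1.0000 × 0.09690311 = 0.096903
Relative intensity = 0.096903 / 0.342942 × 100 = 28.26

28.26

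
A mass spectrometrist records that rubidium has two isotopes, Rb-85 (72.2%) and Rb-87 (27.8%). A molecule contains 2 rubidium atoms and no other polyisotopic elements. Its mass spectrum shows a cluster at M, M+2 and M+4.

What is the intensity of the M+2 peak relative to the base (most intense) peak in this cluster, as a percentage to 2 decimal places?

Term probabilities: M 0.5213, M+2 0.4014, M+4 0.0773. Base peak = M.
P(M) = C(2,0) × 0.722^2 × 0.278^0 = 1 × 0.521284 × 1.0000 = 0.521284 (base)
P(M+2) = C(2,1) × 0.722^1 × 0.278^1 = 2 × 0.7220 × 0.2780 = 0.401432
Relative intensity = 0.401432 / 0.521284 × 100 = 77.01

77.01%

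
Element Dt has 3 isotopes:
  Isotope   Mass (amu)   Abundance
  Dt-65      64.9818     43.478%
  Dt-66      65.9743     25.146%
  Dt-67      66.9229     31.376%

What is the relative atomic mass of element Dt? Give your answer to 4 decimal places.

65.8404 amu

The abundance-weighted mean is 0.43478 × 64.9818 + 0.25146 × 65.9743 + 0.31376 × 66.9229
= 28.25279 + 16.58990 + 20.99773 = 65.84042 amu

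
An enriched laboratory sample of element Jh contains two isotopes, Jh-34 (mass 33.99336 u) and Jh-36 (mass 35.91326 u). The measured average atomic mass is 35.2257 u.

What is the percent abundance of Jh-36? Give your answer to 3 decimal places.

64.188%

Writing the weighted mean with unknown fraction x of Jh-34:
33.99336·x + 35.91326·(1 − x) = 35.2257
(33.99336 − 35.91326)·x = 35.2257 − 35.91326
x = -0.68756 / -1.91990 = 0.35812 → 35.812% Jh-34, 64.188% Jh-36.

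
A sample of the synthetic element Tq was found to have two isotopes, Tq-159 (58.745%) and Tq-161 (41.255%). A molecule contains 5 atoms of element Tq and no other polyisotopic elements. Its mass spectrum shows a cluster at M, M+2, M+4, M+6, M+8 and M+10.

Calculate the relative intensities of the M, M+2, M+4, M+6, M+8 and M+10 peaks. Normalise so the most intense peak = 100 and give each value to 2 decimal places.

20.28 : 71.20 : 100.00 : 70.23 : 24.66 : 3.46

Expanding (0.58745 + 0.41255)^5:
P(M) = 0.58745^5 = 0.069961
P(M+2) = 5 × 0.58745^4 × 0.41255^1 = 0.245658
P(M+4) = 10 × 0.58745^3 × 0.41255^2 = 0.345037
P(M+6) = 10 × 0.58745^2 × 0.41255^3 = 0.242310
P(M+8) = 5 × 0.58745^1 × 0.41255^4 = 0.085084
P(M+10) = 0.41255^5 = 0.011950
The M+4 peak is largest (0.345037); scaling to 100 gives 20.28 : 71.20 : 100.00 : 70.23 : 24.66 : 3.46.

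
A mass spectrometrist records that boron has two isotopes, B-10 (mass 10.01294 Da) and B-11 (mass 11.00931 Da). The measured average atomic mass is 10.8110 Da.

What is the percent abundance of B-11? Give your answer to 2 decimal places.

80.10%

Writing the weighted mean with unknown fraction x of B-10:
10.01294·x + 11.00931·(1 − x) = 10.8110
(10.01294 − 11.00931)·x = 10.8110 − 11.00931
x = -0.19831 / -0.99637 = 0.19903 → 19.90% B-10, 80.10% B-11.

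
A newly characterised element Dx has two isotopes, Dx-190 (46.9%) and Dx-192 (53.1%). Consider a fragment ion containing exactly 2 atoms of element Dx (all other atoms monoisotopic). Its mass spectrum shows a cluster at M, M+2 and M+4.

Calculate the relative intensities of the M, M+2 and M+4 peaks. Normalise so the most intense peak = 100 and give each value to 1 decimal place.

The 2 Dx atoms are independent, so intensities follow the terms of (0.469 + 0.531)^2.
P(M) = 0.469^2 = 0.219961
P(M+2) = 2 × 0.469^1 × 0.531^1 = 0.498078
P(M+4) = 0.531^2 = 0.281961
The M+2 peak is largest (0.498078); scaling to 100 gives 44.2 : 100.0 : 56.6.

44.2 : 100.0 : 56.6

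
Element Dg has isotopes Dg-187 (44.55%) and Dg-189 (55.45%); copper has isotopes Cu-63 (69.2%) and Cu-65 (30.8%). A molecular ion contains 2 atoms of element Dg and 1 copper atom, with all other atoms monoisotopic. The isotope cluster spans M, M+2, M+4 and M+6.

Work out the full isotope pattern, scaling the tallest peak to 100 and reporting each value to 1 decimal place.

34.1 : 100.0 : 90.6 : 23.5

Element Dg pattern (n=2): 0.19847025 : 0.4940595 : 0.30747025
Copper pattern (n=1): 0.6920 : 0.3080
Convolve the two distributions (both contribute in 2-u steps):
  M: 0.19847025×0.6920 = 0.137341
  M+2: 0.19847025×0.3080 + 0.4940595×0.6920 = 0.403018
  M+4: 0.4940595×0.3080 + 0.30747025×0.6920 = 0.364940
  M+6: 0.30747025×0.3080 = 0.094701
Scale to base peak (0.403018) = 100: 34.1 : 100.0 : 90.6 : 23.5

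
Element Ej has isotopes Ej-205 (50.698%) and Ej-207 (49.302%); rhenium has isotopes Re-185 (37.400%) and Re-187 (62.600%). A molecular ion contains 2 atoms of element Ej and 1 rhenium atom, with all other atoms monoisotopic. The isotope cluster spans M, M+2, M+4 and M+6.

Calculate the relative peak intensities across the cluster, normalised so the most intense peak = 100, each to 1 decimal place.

Element Ej pattern (n=2): 0.25702872 : 0.49990256 : 0.24306872
Rhenium pattern (n=1): 0.3740 : 0.6260
Convolve the two distributions (both contribute in 2-u steps):
  M: 0.25702872×0.3740 = 0.096129
  M+2: 0.25702872×0.6260 + 0.49990256×0.3740 = 0.347864
  M+4: 0.49990256×0.6260 + 0.24306872×0.3740 = 0.403847
  M+6: 0.24306872×0.6260 = 0.152161
Scale to base peak (0.403847) = 100: 23.8 : 86.1 : 100.0 : 37.7

23.8 : 86.1 : 100.0 : 37.7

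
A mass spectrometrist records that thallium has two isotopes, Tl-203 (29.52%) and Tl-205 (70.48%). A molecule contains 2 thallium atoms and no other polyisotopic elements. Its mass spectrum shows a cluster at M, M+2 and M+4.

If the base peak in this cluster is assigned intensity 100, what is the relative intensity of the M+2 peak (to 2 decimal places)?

83.77

Term probabilities: M 0.0871, M+2 0.4161, M+4 0.4967. Base peak = M+4.
P(M+4) = C(2,2) × 0.2952^0 × 0.7048^2 = 1 × 1.0000 × 0.49674304 = 0.496743 (base)
P(M+2) = C(2,1) × 0.2952^1 × 0.7048^1 = 2 × 0.2952 × 0.7048 = 0.416114
Relative intensity = 0.416114 / 0.496743 × 100 = 83.77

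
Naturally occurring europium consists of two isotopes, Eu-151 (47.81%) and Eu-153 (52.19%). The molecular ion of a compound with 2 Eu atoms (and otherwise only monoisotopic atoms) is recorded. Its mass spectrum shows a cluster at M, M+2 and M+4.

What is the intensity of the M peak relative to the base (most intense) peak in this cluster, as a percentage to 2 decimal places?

45.80%

Binomial terms of (0.4781 + 0.5219)^2: M 0.2286, M+2 0.4990, M+4 0.2724 → M+2 is the base peak.
P(M+2) = C(2,1) × 0.4781^1 × 0.5219^1 = 2 × 0.4781 × 0.5219 = 0.499041 (base)
P(M) = C(2,0) × 0.4781^2 × 0.5219^0 = 1 × 0.22857961 × 1.0000 = 0.228580
Relative intensity = 0.228580 / 0.499041 × 100 = 45.80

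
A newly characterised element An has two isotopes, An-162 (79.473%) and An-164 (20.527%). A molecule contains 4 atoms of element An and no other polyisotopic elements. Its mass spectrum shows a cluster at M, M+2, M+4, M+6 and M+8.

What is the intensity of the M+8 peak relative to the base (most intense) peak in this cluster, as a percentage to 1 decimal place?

(0.79473 + 0.20527)^4 gives M 0.3989, M+2 0.4121, M+4 0.1597, M+6 0.0275, M+8 0.0018; the largest is M+2.
P(M+2) = C(4,1) × 0.79473^3 × 0.20527^1 = 4 × 0.50194811 × 0.20527 = 0.412140 (base)
P(M+8) = C(4,4) × 0.79473^0 × 0.20527^4 = 1 × 1.0000 × 0.00177542 = 0.001775
Relative intensity = 0.001775 / 0.412140 × 100 = 0.4

0.4%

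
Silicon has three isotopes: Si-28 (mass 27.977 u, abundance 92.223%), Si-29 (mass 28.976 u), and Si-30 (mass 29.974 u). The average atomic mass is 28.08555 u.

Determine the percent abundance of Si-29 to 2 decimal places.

4.69%

The remaining 7.777% is split between Si-29 (fraction x) and Si-30 (fraction 0.07777 − x).
Substituting: 28.976x + 29.974(0.07777 − x) = 2.28432129
(28.976 − 29.974)x = -0.04675669  ⇒  x = 0.04685, y = 0.03092
Si-29: 4.69%, Si-30: 3.09%.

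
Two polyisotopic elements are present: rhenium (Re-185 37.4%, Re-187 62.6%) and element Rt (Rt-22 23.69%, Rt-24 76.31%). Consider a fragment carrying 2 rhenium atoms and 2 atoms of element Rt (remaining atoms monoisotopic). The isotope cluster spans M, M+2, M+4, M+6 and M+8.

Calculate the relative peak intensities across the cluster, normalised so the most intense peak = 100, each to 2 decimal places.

1.89 : 18.55 : 65.82 : 100.00 : 55.07

Rhenium pattern (n=2): 0.139876 : 0.468248 : 0.391876
Element Rt pattern (n=2): 0.05612161 : 0.36155678 : 0.58232161
Convolve the two distributions (both contribute in 2-u steps):
  M: 0.139876×0.05612161 = 0.007850
  M+2: 0.139876×0.36155678 + 0.468248×0.05612161 = 0.076852
  M+4: 0.139876×0.58232161 + 0.468248×0.36155678 + 0.391876×0.05612161 = 0.272744
  M+6: 0.468248×0.58232161 + 0.391876×0.36155678 = 0.414356
  M+8: 0.391876×0.58232161 = 0.228198
Scale to base peak (0.414356) = 100: 1.89 : 18.55 : 65.82 : 100.00 : 55.07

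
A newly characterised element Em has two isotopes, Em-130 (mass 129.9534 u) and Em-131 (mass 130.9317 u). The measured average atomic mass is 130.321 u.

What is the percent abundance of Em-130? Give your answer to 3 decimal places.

62.425%

Writing the weighted mean with unknown fraction x of Em-130:
129.9534·x + 130.9317·(1 − x) = 130.321
(129.9534 − 130.9317)·x = 130.321 − 130.9317
x = -0.6107 / -0.9783 = 0.62425 → 62.425% Em-130, 37.575% Em-131.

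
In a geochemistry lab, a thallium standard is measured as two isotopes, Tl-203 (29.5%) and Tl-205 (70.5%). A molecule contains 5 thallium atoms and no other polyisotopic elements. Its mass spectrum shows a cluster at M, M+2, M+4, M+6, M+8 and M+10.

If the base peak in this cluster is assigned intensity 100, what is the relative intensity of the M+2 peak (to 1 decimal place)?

(0.295 + 0.705)^5 gives M 0.0022, M+2 0.0267, M+4 0.1276, M+6 0.3049, M+8 0.3644, M+10 0.1742; the largest is M+8.
P(M+8) = C(5,4) × 0.295^1 × 0.705^4 = 5 × 0.2950 × 0.24703385 = 0.364375 (base)
P(M+2) = C(5,1) × 0.295^4 × 0.705^1 = 5 × 0.00757335 × 0.7050 = 0.026696
Relative intensity = 0.026696 / 0.364375 × 100 = 7.3

7.3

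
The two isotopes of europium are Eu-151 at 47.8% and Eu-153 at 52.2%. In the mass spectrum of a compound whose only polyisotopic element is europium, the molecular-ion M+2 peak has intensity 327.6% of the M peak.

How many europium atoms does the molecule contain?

3

With n Eu atoms, P(M+2)/P(M) = C(n,1)·p^(n−1)q / p^n = n·q/p = n · 0.522/0.478.
n = 3.276 × 0.478/0.522 = 3.00 ≈ 3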